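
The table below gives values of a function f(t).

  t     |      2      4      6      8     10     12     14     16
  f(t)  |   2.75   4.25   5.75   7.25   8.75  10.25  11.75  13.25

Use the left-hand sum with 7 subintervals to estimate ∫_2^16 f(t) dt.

101.5

Δt = 2.
Sum = 2·[2.75 + 4.25 + 5.75 + 7.25 + 8.75 + 10.25 + 11.75] = 101.5.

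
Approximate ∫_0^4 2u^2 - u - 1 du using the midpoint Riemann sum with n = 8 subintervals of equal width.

Δu = (4 − 0)/8 = 0.5.
Midpoints: 0.25, 0.75, 1.25, 1.75, 2.25, 2.75, 3.25, 3.75.
f(0.25) = -1.125, f(0.75) = -0.625, f(1.25) = 0.875, f(1.75) = 3.375, f(2.25) = 6.875, f(2.75) = 11.375, f(3.25) = 16.875, f(3.75) = 23.375.
Sum = Δu · [f(0.25) + f(0.75) + f(1.25) + ...].
Sum = 30.5.

30.5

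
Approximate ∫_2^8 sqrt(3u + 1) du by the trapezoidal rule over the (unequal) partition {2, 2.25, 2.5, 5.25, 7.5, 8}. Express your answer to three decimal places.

Subinterval widths: 0.25, 0.25, 2.75, 2.25, 0.5.
f(2) ≈ 2.646, f(2.25) ≈ 2.784, f(2.5) ≈ 2.915, f(5.25) ≈ 4.093, f(7.5) ≈ 4.848, f(8) ≈ 5.000.
On each subinterval the trapezoid contributes (Δu_i/2)·[f(u_{i-1}) + f(u_i)].
Sum ≈ 23.547.

23.547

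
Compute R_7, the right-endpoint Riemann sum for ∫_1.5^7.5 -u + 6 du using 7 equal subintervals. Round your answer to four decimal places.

Δu = (7.5 − 1.5)/7 = 6/7.
Right endpoints: 33/14, 45/14, 57/14, 69/14, 81/14, 93/14, 7.5.
f(33/14) = 51/14, f(45/14) = 39/14, f(57/14) = 27/14, f(69/14) = 15/14, f(81/14) = 3/14, f(93/14) = -9/14, f(7.5) = -1.5.
Sum = Δu · [f(33/14) + f(45/14) + f(57/14) + ...].
Sum ≈ 6.4286.

6.4286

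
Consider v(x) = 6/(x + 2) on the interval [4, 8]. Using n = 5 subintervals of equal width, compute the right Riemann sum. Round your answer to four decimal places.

Δx = (8 − 4)/5 = 0.8.
Right endpoints: 4.8, 5.6, 6.4, 7.2, 8.
v(4.8) = 15/17, v(5.6) = 15/19, v(6.4) = 5/7, v(7.2) = 15/23, v(8) = 0.6.
Sum = Δx · [v(4.8) + v(5.6) + v(6.4) + v(7.2) + v(8)].
Sum ≈ 2.9106.

2.9106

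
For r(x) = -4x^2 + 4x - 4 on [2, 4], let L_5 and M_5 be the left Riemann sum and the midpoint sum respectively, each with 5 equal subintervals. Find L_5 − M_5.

7.68

L_5 = -50.88.
M_5 = -58.56.
L_5 − M_5 = 7.68.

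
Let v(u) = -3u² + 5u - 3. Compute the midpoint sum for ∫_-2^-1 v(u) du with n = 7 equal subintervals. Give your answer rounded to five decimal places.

Δu = (-1 − (-2))/7 = 1/7.
Midpoints: -27/14, -25/14, -23/14, -1.5, -19/14, -17/14, -15/14.
v(-27/14) = -4665/196, v(-25/14) = -4213/196, v(-23/14) = -3785/196, v(-1.5) = -17.25, v(-19/14) = -3001/196, v(-17/14) = -2645/196, v(-15/14) = -2313/196.
Sum = Δu · [v(-27/14) + v(-25/14) + v(-23/14) + ...].
Sum ≈ -17.49490.

-17.49490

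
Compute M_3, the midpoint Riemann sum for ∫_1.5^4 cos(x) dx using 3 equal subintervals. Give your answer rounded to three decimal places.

Δx = (4 − 1.5)/3 = 5/6.
Midpoints: 23/12, 2.75, 43/12.
f(23/12) ≈ -0.339, f(2.75) ≈ -0.924, f(43/12) ≈ -0.904.
Sum = Δx · [f(23/12) + f(2.75) + f(43/12)].
Sum ≈ -1.806.

-1.806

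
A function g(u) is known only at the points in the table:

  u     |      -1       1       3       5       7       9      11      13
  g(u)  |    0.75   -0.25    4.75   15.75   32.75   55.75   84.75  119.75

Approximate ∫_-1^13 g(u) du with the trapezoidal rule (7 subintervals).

507.5

Δu = 2.
T_7 = (2/2)·[0.75 + 2·(-0.25) + 2·4.75 + 2·15.75 + 2·32.75 + 2·55.75 + 2·84.75 + 119.75] = 507.5.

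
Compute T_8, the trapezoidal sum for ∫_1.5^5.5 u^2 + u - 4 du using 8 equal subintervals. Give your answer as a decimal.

Δu = (5.5 − 1.5)/8 = 0.5.
f(1.5) = -0.25, f(2) = 2, f(2.5) = 4.75, f(3) = 8, f(3.5) = 11.75, f(4) = 16, f(4.5) = 20.75, f(5) = 26, f(5.5) = 31.75.
T_8 = (Δu/2)·[f(u_0) + 2f(u_1) + ... + 2f(u_{7}) + f(u_8)].
Sum = 52.5.

52.5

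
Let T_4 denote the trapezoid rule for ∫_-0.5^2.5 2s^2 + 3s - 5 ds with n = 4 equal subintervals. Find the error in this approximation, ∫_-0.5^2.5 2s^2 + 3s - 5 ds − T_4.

-0.5625

Exact integral: ∫_-0.5^2.5 f(s) ds = 4.5.
T_4 = 5.0625.
Error = 4.5 − 5.0625 = -0.5625.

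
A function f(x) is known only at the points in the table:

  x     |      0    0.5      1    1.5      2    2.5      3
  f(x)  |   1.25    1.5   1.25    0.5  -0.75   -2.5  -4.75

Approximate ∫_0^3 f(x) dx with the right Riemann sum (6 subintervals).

Δx = 0.5.
Sum = 0.5·[1.5 + 1.25 + 0.5 + (-0.75) + (-2.5) + (-4.75)] = -2.375.

-2.375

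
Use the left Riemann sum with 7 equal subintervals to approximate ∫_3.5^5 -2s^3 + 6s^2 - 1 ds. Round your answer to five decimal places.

Δs = (5 − 3.5)/7 = 3/14.
Left endpoints: 3.5, 26/7, 55/14, 29/7, 61/14, 32/7, 67/14.
f(3.5) = -13.25, f(26/7) = -7103/343, f(55/14) = -40697/1372, f(29/7) = -13799/343, f(61/14) = -72071/1372, f(32/7) = -22871/343, f(67/14) = -113597/1372.
Sum = Δs · [f(3.5) + f(26/7) + f(55/14) + ...].
Sum ≈ -65.54082.

-65.54082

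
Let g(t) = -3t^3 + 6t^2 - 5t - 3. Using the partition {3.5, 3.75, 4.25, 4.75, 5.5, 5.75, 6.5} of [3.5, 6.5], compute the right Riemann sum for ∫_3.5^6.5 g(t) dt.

-1019.8515625

Subinterval widths: 0.25, 0.5, 0.5, 0.75, 0.25, 0.75.
Right endpoints: 3.75, 4.25, 4.75, 5.5, 5.75, 6.5.
g(3.75) = -95.578125, g(4.25) = -146.171875, g(4.75) = -212.890625, g(5.5) = -348.125, g(5.75) = -403.703125, g(6.5) = -605.875.
Sum = Σ Δt_i · g(t_i).
Sum = -1019.8515625.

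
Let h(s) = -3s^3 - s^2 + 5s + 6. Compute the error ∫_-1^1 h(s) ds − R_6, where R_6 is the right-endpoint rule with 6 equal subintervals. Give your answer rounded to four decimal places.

-0.6296

Exact integral: ∫_-1^1 h(s) ds ≈ 11.333333.
R_6 ≈ 11.962963.
Error ≈ 11.333333 − 11.962963 ≈ -0.6296.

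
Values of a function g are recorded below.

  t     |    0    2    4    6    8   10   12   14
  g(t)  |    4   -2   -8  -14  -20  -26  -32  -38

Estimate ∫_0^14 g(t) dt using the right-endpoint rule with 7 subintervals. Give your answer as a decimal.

Δt = 2.
Sum = 2·[(-2) + (-8) + (-14) + (-20) + (-26) + (-32) + (-38)] = -280.

-280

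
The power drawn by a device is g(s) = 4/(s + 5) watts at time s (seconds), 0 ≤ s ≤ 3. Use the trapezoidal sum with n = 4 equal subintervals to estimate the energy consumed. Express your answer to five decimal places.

1.88457

Δs = (3 − 0)/4 = 0.75.
g(0) = 0.8, g(0.75) = 16/23, g(1.5) = 8/13, g(2.25) = 16/29, g(3) = 0.5.
T_4 = (Δs/2)·[g(s_0) + 2g(s_1) + 2g(s_2) + 2g(s_3) + g(s_4)].
Sum ≈ 1.88457.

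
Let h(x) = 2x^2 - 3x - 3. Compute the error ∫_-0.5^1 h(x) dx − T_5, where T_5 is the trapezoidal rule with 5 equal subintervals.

Exact integral: ∫_-0.5^1 h(x) dx = -4.875.
T_5 = -4.83.
Error = -4.875 − (-4.83) = -0.045.

-0.045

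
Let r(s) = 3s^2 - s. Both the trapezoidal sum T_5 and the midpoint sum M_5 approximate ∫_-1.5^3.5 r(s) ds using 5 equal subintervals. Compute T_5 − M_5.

3.75

T_5 = 43.75.
M_5 = 40.
T_5 − M_5 = 3.75.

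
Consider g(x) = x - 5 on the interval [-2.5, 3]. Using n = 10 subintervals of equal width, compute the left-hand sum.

-27.6375

Δx = (3 − (-2.5))/10 = 0.55.
Left endpoints: -2.5, -1.95, -1.4, -0.85, -0.3, 0.25, 0.8, 1.35, 1.9, 2.45.
g(-2.5) = -7.5, g(-1.95) = -6.95, g(-1.4) = -6.4, g(-0.85) = -5.85, g(-0.3) = -5.3, g(0.25) = -4.75, g(0.8) = -4.2, g(1.35) = -3.65, g(1.9) = -3.1, g(2.45) = -2.55.
Sum = Δx · [g(-2.5) + g(-1.95) + g(-1.4) + ...].
Sum = -27.6375.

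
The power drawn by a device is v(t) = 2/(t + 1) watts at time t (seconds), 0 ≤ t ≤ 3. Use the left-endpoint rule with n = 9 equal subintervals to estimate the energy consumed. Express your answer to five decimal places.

3.03975

Δt = (3 − 0)/9 = 1/3.
Left endpoints: 0, 1/3, 2/3, 1, 4/3, 5/3, 2, 7/3, 8/3.
v(0) = 2, v(1/3) = 1.5, v(2/3) = 1.2, v(1) = 1, v(4/3) = 6/7, v(5/3) = 0.75, v(2) = 2/3, v(7/3) = 0.6, v(8/3) = 6/11.
Sum = Δt · [v(0) + v(1/3) + v(2/3) + ...].
Sum ≈ 3.03975.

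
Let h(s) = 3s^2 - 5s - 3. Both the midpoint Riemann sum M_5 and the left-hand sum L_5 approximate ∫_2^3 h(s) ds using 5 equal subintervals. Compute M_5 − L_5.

0.97

M_5 = 3.49.
L_5 = 2.52.
M_5 − L_5 = 0.97.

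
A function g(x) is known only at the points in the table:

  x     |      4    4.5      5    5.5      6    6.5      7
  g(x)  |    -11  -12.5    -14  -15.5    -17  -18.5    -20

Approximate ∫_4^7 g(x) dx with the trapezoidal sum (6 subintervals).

Δx = 0.5.
T_6 = (0.5/2)·[(-11) + 2·(-12.5) + 2·(-14) + 2·(-15.5) + 2·(-17) + 2·(-18.5) + (-20)] = -46.5.

-46.5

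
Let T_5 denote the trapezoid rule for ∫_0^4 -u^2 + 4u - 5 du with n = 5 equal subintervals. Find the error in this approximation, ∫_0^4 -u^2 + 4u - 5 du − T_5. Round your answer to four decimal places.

0.4267

Exact integral: ∫_0^4 f(u) du ≈ -9.333333.
T_5 = -9.76.
Error ≈ -9.333333 − (-9.76) ≈ 0.4267.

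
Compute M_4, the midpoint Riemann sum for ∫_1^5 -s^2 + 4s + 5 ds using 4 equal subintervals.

27

Δs = (5 − 1)/4 = 1.
Midpoints: 1.5, 2.5, 3.5, 4.5.
f(1.5) = 8.75, f(2.5) = 8.75, f(3.5) = 6.75, f(4.5) = 2.75.
Sum = Δs · [f(1.5) + f(2.5) + f(3.5) + f(4.5)].
Sum = 27.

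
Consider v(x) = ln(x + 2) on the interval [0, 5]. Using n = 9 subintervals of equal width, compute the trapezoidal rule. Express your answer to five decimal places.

7.22592

Δx = (5 − 0)/9 = 5/9.
v(0) ≈ 0.69315, v(5/9) ≈ 0.93827, v(10/9) ≈ 1.13498, v(5/3) ≈ 1.29928, v(20/9) ≈ 1.44036, v(25/9) ≈ 1.56398, v(10/3) ≈ 1.67398, v(35/9) ≈ 1.77307, v(40/9) ≈ 1.86322, v(5) ≈ 1.94591.
T_9 = (Δx/2)·[v(x_0) + 2v(x_1) + ... + 2v(x_{8}) + v(x_9)].
Sum ≈ 7.22592.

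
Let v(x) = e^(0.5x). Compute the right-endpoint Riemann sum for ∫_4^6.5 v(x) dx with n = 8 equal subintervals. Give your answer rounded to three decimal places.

Δx = (6.5 − 4)/8 = 0.3125.
Right endpoints: 4.3125, 4.625, 4.9375, 5.25, 5.5625, 5.875, 6.1875, 6.5.
v(4.3125) ≈ 8.639, v(4.625) ≈ 10.100, v(4.9375) ≈ 11.808, v(5.25) ≈ 13.805, v(5.5625) ≈ 16.139, v(5.875) ≈ 18.869, v(6.1875) ≈ 22.060, v(6.5) ≈ 25.790.
Sum = Δx · [v(4.3125) + v(4.625) + v(4.9375) + ...].
Sum ≈ 39.753.

39.753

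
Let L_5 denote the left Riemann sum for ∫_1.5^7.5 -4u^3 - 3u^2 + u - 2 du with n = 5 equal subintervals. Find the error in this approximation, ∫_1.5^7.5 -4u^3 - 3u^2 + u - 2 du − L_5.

Exact integral: ∫_1.5^7.5 f(u) du = -3562.5.
L_5 = -2546.58.
Error = -3562.5 − (-2546.58) = -1015.92.

-1015.92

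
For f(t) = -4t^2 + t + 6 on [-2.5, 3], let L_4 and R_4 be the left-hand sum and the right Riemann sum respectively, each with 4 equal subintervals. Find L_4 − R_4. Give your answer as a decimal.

7.5625

L_4 = -25.609375.
R_4 = -33.171875.
L_4 − R_4 = 7.5625.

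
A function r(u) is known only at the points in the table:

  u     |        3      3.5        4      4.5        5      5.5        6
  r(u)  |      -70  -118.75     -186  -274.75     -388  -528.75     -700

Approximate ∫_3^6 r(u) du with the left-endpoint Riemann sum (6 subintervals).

-783.125

Δu = 0.5.
Sum = 0.5·[(-70) + (-118.75) + (-186) + (-274.75) + (-388) + (-528.75)] = -783.125.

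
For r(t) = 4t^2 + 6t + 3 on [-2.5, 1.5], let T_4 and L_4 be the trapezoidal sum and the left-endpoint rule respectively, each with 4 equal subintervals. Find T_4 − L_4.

4

T_4 = 28.
L_4 = 24.
T_4 − L_4 = 4.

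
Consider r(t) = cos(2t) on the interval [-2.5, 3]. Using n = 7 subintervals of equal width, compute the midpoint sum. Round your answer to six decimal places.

-0.687784

Δt = (3 − (-2.5))/7 = 11/14.
Midpoints: -59/28, -37/28, -15/28, 0.25, 29/28, 51/28, 73/28.
r(-59/28) ≈ -0.477760, r(-37/28) ≈ -0.878188, r(-15/28) ≈ 0.478871, r(0.25) ≈ 0.877583, r(29/28) ≈ -0.479980, r(51/28) ≈ -0.876976, r(73/28) ≈ 0.481089.
Sum = Δt · [r(-59/28) + r(-37/28) + r(-15/28) + ...].
Sum ≈ -0.687784.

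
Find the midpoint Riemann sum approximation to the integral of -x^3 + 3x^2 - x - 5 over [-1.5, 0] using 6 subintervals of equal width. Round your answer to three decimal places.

Δx = (0 − (-1.5))/6 = 0.25.
Midpoints: -1.375, -1.125, -0.875, -0.625, -0.375, -0.125.
f(-1.375) = 2379/512, f(-1.125) = 689/512, f(-0.875) = -593/512, f(-0.625) = -1515/512, f(-0.375) = -2125/512, f(-0.125) = -2471/512.
Sum = Δx · [f(-1.375) + f(-1.125) + f(-0.875) + ...].
Sum ≈ -1.775.

-1.775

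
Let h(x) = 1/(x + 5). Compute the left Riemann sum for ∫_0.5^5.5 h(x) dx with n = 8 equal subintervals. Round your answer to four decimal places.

0.6745

Δx = (5.5 − 0.5)/8 = 0.625.
Left endpoints: 0.5, 1.125, 1.75, 2.375, 3, 3.625, 4.25, 4.875.
h(0.5) = 2/11, h(1.125) = 8/49, h(1.75) = 4/27, h(2.375) = 8/59, h(3) = 0.125, h(3.625) = 8/69, h(4.25) = 4/37, h(4.875) = 8/79.
Sum = Δx · [h(0.5) + h(1.125) + h(1.75) + ...].
Sum ≈ 0.6745.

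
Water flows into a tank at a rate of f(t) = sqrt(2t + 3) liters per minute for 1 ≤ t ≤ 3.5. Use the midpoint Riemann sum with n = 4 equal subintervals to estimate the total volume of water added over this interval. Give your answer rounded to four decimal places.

Δt = (3.5 − 1)/4 = 0.625.
Midpoints: 1.3125, 1.9375, 2.5625, 3.1875.
f(1.3125) ≈ 2.3717, f(1.9375) ≈ 2.6220, f(2.5625) ≈ 2.8504, f(3.1875) ≈ 3.0619.
Sum = Δt · [f(1.3125) + f(1.9375) + f(2.5625) + f(3.1875)].
Sum ≈ 6.8163.

6.8163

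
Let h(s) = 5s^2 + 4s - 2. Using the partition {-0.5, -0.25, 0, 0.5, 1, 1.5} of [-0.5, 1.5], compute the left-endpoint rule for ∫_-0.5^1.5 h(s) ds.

Subinterval widths: 0.25, 0.25, 0.5, 0.5, 0.5.
Left endpoints: -0.5, -0.25, 0, 0.5, 1.
h(-0.5) = -2.75, h(-0.25) = -2.6875, h(0) = -2, h(0.5) = 1.25, h(1) = 7.
Sum = Σ Δs_i · h(s_i).
Sum = 1.765625.

1.765625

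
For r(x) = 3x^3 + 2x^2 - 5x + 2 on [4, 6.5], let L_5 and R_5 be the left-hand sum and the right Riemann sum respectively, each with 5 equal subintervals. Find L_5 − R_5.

L_5 = 1063.75.
R_5 = 1399.6875.
L_5 − R_5 = -335.9375.

-335.9375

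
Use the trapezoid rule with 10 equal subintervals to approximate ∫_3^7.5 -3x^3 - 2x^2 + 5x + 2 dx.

Δx = (7.5 − 3)/10 = 0.45.
f(3) = -82, f(3.45) = -127.745875, f(3.9) = -186.877, f(4.35) = -261.033625, f(4.8) = -351.856, f(5.25) = -460.984375, f(5.7) = -590.059, f(6.15) = -740.720125, f(6.6) = -914.608, f(7.05) = -1113.362875, f(7.5) = -1338.625.
T_10 = (Δx/2)·[f(x_0) + 2f(x_1) + ... + 2f(x_{9}) + f(x_10)].
Sum = -2455.90171875.

-2455.90171875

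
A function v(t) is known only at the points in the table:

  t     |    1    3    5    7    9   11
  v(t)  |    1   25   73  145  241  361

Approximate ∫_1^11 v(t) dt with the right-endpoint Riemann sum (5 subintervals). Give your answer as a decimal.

1690

Δt = 2.
Sum = 2·[25 + 73 + 145 + 241 + 361] = 1690.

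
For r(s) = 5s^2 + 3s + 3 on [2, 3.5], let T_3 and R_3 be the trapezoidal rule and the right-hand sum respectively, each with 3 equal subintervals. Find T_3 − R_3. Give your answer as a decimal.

-11.4375

T_3 = 75.3125.
R_3 = 86.75.
T_3 − R_3 = -11.4375.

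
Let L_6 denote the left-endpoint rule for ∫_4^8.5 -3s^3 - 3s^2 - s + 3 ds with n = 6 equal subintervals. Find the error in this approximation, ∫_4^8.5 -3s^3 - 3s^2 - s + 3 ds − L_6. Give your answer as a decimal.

-658.86328125

Exact integral: ∫_4^8.5 f(s) ds = -4287.796875.
L_6 = -3628.93359375.
Error = -4287.796875 − (-3628.93359375) = -658.86328125.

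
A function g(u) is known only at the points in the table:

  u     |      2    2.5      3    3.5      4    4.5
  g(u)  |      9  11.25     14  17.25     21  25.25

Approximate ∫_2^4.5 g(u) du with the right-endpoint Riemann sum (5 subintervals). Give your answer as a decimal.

44.375

Δu = 0.5.
Sum = 0.5·[11.25 + 14 + 17.25 + 21 + 25.25] = 44.375.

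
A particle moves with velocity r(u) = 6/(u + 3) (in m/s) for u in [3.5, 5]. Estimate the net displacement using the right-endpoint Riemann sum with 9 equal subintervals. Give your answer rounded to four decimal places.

1.2315

Δu = (5 − 3.5)/9 = 1/6.
Right endpoints: 11/3, 23/6, 4, 25/6, 13/3, 4.5, 14/3, 29/6, 5.
r(11/3) = 0.9, r(23/6) = 36/41, r(4) = 6/7, r(25/6) = 36/43, r(13/3) = 9/11, r(4.5) = 0.8, r(14/3) = 18/23, r(29/6) = 36/47, r(5) = 0.75.
Sum = Δu · [r(11/3) + r(23/6) + r(4) + ...].
Sum ≈ 1.2315.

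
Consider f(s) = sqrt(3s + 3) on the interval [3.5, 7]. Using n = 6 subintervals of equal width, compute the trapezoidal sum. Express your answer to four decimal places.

15.1023

Δs = (7 − 3.5)/6 = 7/12.
f(3.5) ≈ 3.6742, f(49/12) ≈ 3.9051, f(14/3) ≈ 4.1231, f(5.25) ≈ 4.3301, f(35/6) ≈ 4.5277, f(77/12) ≈ 4.7170, f(7) ≈ 4.8990.
T_6 = (Δs/2)·[f(s_0) + 2f(s_1) + ... + 2f(s_{5}) + f(s_6)].
Sum ≈ 15.1023.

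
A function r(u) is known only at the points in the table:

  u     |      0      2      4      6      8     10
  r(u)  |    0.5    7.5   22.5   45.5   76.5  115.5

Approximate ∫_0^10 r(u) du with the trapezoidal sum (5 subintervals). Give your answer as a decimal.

420

Δu = 2.
T_5 = (2/2)·[0.5 + 2·7.5 + 2·22.5 + 2·45.5 + 2·76.5 + 115.5] = 420.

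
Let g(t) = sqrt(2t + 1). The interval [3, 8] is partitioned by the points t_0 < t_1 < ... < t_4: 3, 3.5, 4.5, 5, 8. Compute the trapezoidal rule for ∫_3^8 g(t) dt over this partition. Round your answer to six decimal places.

17.143218

Subinterval widths: 0.5, 1, 0.5, 3.
g(3) ≈ 2.645751, g(3.5) ≈ 2.828427, g(4.5) ≈ 3.162278, g(5) ≈ 3.316625, g(8) ≈ 4.123106.
On each subinterval the trapezoid contributes (Δt_i/2)·[g(t_{i-1}) + g(t_i)].
Sum ≈ 17.143218.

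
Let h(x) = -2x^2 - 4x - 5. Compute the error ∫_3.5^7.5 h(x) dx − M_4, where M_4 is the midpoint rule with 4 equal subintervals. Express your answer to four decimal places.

-0.6667

Exact integral: ∫_3.5^7.5 h(x) dx ≈ -360.666667.
M_4 = -360.
Error ≈ -360.666667 − (-360) ≈ -0.6667.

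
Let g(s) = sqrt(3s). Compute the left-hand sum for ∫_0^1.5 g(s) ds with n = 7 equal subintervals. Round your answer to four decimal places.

1.8610

Δs = (1.5 − 0)/7 = 3/14.
Left endpoints: 0, 3/14, 3/7, 9/14, 6/7, 15/14, 9/7.
g(0) ≈ 0.0000, g(3/14) ≈ 0.8018, g(3/7) ≈ 1.1339, g(9/14) ≈ 1.3887, g(6/7) ≈ 1.6036, g(15/14) ≈ 1.7928, g(9/7) ≈ 1.9640.
Sum = Δs · [g(0) + g(3/14) + g(3/7) + ...].
Sum ≈ 1.8610.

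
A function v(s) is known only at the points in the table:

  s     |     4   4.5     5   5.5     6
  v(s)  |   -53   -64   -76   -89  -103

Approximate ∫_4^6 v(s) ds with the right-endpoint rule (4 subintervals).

Δs = 0.5.
Sum = 0.5·[(-64) + (-76) + (-89) + (-103)] = -166.

-166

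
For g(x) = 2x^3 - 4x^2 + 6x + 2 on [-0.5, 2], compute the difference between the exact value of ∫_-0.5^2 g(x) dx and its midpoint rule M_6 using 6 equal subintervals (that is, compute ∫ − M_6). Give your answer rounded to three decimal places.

0.018

Exact integral: ∫_-0.5^2 g(x) dx ≈ 13.38542.
M_6 ≈ 13.36733.
Error ≈ 13.38542 − 13.36733 ≈ 0.018.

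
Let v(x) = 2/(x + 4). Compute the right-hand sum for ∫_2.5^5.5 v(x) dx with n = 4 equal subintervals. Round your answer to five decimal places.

0.72372

Δx = (5.5 − 2.5)/4 = 0.75.
Right endpoints: 3.25, 4, 4.75, 5.5.
v(3.25) = 8/29, v(4) = 0.25, v(4.75) = 8/35, v(5.5) = 4/19.
Sum = Δx · [v(3.25) + v(4) + v(4.75) + v(5.5)].
Sum ≈ 0.72372.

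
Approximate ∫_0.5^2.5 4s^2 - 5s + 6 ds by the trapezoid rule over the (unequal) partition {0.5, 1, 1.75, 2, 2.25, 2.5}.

18.0625

Subinterval widths: 0.5, 0.75, 0.25, 0.25, 0.25.
f(0.5) = 4.5, f(1) = 5, f(1.75) = 9.5, f(2) = 12, f(2.25) = 15, f(2.5) = 18.5.
On each subinterval the trapezoid contributes (Δs_i/2)·[f(s_{i-1}) + f(s_i)].
Sum = 18.0625.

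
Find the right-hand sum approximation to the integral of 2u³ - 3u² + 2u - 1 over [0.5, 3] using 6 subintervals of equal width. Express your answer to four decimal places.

Δu = (3 − 0.5)/6 = 5/12.
Right endpoints: 11/12, 4/3, 1.75, 13/6, 31/12, 3.
f(11/12) = -127/864, f(4/3) = 29/27, f(1.75) = 4.03125, f(13/6) = 259/27, f(31/12) = 16093/864, f(3) = 32.
Sum = Δu · [f(11/12) + f(4/3) + f(1.75) + ...].
Sum ≈ 27.1571.

27.1571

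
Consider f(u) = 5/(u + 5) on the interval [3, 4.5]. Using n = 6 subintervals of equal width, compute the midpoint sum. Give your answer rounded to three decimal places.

0.859

Δu = (4.5 − 3)/6 = 0.25.
Midpoints: 3.125, 3.375, 3.625, 3.875, 4.125, 4.375.
f(3.125) = 8/13, f(3.375) = 40/67, f(3.625) = 40/69, f(3.875) = 40/71, f(4.125) = 40/73, f(4.375) = 8/15.
Sum = Δu · [f(3.125) + f(3.375) + f(3.625) + ...].
Sum ≈ 0.859.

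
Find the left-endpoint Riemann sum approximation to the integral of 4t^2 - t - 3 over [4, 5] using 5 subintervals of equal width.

Δt = (5 − 4)/5 = 0.2.
Left endpoints: 4, 4.2, 4.4, 4.6, 4.8.
f(4) = 57, f(4.2) = 63.36, f(4.4) = 70.04, f(4.6) = 77.04, f(4.8) = 84.36.
Sum = Δt · [f(4) + f(4.2) + f(4.4) + f(4.6) + f(4.8)].
Sum = 70.36.

70.36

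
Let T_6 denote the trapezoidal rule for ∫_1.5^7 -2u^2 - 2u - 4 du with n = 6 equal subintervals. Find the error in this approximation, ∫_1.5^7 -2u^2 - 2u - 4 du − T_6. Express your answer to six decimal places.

1.540509

Exact integral: ∫_1.5^7 f(u) du ≈ -295.16666667.
T_6 ≈ -296.70717593.
Error ≈ -295.16666667 − (-296.70717593) ≈ 1.540509.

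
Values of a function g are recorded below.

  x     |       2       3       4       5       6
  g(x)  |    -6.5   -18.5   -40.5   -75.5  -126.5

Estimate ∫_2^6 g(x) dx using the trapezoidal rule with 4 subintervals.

-201

Δx = 1.
T_4 = (1/2)·[(-6.5) + 2·(-18.5) + 2·(-40.5) + 2·(-75.5) + (-126.5)] = -201.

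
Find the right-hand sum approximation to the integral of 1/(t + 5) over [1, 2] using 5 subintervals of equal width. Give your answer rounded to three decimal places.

Δt = (2 − 1)/5 = 0.2.
Right endpoints: 1.2, 1.4, 1.6, 1.8, 2.
f(1.2) = 5/31, f(1.4) = 0.15625, f(1.6) = 5/33, f(1.8) = 5/34, f(2) = 1/7.
Sum = Δt · [f(1.2) + f(1.4) + f(1.6) + f(1.8) + f(2)].
Sum ≈ 0.152.

0.152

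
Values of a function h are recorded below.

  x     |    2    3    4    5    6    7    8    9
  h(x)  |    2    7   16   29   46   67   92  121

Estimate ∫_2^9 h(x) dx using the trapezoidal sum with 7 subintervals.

Δx = 1.
T_7 = (1/2)·[2 + 2·7 + 2·16 + 2·29 + 2·46 + 2·67 + 2·92 + 121] = 318.5.

318.5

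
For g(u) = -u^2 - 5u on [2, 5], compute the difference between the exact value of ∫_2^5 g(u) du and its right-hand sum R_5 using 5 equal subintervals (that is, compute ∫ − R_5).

Exact integral: ∫_2^5 g(u) du = -91.5.
R_5 = -102.48.
Error = -91.5 − (-102.48) = 10.98.

10.98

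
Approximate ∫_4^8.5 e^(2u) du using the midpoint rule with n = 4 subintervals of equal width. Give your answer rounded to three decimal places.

Δu = (8.5 − 4)/4 = 1.125.
Midpoints: 4.5625, 5.6875, 6.8125, 7.9375.
f(4.5625) ≈ 9181.997, f(5.6875) ≈ 87116.362, f(6.8125) ≈ 826537.031, f(7.9375) ≈ 7841965.010.
Sum = Δu · [f(4.5625) + f(5.6875) + f(6.8125) + f(7.9375)].
Sum ≈ 9860400.451.

9860400.451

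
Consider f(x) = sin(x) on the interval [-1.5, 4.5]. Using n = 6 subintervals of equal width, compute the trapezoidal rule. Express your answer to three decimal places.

Δx = (4.5 − (-1.5))/6 = 1.
f(-1.5) ≈ -0.997, f(-0.5) ≈ -0.479, f(0.5) ≈ 0.479, f(1.5) ≈ 0.997, f(2.5) ≈ 0.598, f(3.5) ≈ -0.351, f(4.5) ≈ -0.978.
T_6 = (Δx/2)·[f(x_0) + 2f(x_1) + ... + 2f(x_{5}) + f(x_6)].
Sum ≈ 0.258.

0.258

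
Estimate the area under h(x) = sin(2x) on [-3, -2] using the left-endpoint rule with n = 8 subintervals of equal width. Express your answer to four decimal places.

0.7729

Δx = (-2 − (-3))/8 = 0.125.
Left endpoints: -3, -2.875, -2.75, -2.625, -2.5, -2.375, -2.25, -2.125.
h(-3) ≈ 0.2794, h(-2.875) ≈ 0.5083, h(-2.75) ≈ 0.7055, h(-2.625) ≈ 0.8589, h(-2.5) ≈ 0.9589, h(-2.375) ≈ 0.9993, h(-2.25) ≈ 0.9775, h(-2.125) ≈ 0.8950.
Sum = Δx · [h(-3) + h(-2.875) + h(-2.75) + ...].
Sum ≈ 0.7729.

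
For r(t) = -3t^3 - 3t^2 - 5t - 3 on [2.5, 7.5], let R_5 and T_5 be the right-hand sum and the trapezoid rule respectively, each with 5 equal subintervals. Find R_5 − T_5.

R_5 = -3626.875.
T_5 = -2930.
R_5 − T_5 = -696.875.

-696.875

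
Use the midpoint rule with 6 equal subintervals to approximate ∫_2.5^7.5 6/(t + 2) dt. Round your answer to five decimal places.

Δt = (7.5 − 2.5)/6 = 5/6.
Midpoints: 35/12, 3.75, 55/12, 65/12, 6.25, 85/12.
f(35/12) = 72/59, f(3.75) = 24/23, f(55/12) = 72/79, f(65/12) = 72/89, f(6.25) = 8/11, f(85/12) = 72/109.
Sum = Δt · [f(35/12) + f(3.75) + f(55/12) + ...].
Sum ≈ 4.47668.

4.47668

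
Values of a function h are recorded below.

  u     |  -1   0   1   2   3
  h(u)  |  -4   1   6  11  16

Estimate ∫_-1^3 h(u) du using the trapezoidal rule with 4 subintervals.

Δu = 1.
T_4 = (1/2)·[(-4) + 2·1 + 2·6 + 2·11 + 16] = 24.

24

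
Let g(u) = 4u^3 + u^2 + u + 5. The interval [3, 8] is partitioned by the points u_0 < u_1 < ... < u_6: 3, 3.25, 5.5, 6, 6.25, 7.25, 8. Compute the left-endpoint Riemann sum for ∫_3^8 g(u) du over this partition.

3182.125

Subinterval widths: 0.25, 2.25, 0.5, 0.25, 1, 0.75.
Left endpoints: 3, 3.25, 5.5, 6, 6.25, 7.25.
g(3) = 125, g(3.25) = 156.125, g(5.5) = 706.25, g(6) = 911, g(6.25) = 1026.875, g(7.25) = 1589.125.
Sum = Σ Δu_i · g(u_i).
Sum = 3182.125.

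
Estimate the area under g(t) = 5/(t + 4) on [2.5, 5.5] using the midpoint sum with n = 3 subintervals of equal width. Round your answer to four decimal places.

1.8948

Δt = (5.5 − 2.5)/3 = 1.
Midpoints: 3, 4, 5.
g(3) = 5/7, g(4) = 0.625, g(5) = 5/9.
Sum = Δt · [g(3) + g(4) + g(5)].
Sum ≈ 1.8948.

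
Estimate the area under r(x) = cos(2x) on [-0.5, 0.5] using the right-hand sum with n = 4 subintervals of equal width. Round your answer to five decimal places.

Δx = (0.5 − (-0.5))/4 = 0.25.
Right endpoints: -0.25, 0, 0.25, 0.5.
r(-0.25) ≈ 0.87758, r(0) ≈ 1.00000, r(0.25) ≈ 0.87758, r(0.5) ≈ 0.54030.
Sum = Δx · [r(-0.25) + r(0) + r(0.25) + r(0.5)].
Sum ≈ 0.82387.

0.82387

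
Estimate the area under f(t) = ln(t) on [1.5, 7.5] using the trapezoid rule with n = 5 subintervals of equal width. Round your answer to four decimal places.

8.4410

Δt = (7.5 − 1.5)/5 = 1.2.
f(1.5) ≈ 0.4055, f(2.7) ≈ 0.9933, f(3.9) ≈ 1.3610, f(5.1) ≈ 1.6292, f(6.3) ≈ 1.8405, f(7.5) ≈ 2.0149.
T_5 = (Δt/2)·[f(t_0) + 2f(t_1) + ... + 2f(t_{4}) + f(t_5)].
Sum ≈ 8.4410.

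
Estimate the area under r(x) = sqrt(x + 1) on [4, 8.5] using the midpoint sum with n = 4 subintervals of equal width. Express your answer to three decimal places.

Δx = (8.5 − 4)/4 = 1.125.
Midpoints: 4.5625, 5.6875, 6.8125, 7.9375.
r(4.5625) ≈ 2.358, r(5.6875) ≈ 2.586, r(6.8125) ≈ 2.795, r(7.9375) ≈ 2.990.
Sum = Δx · [r(4.5625) + r(5.6875) + r(6.8125) + r(7.9375)].
Sum ≈ 12.070.

12.070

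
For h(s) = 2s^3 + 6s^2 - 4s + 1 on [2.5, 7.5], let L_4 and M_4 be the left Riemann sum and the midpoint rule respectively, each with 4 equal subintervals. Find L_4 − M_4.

L_4 = 1644.0625.
M_4 = 2256.5625.
L_4 − M_4 = -612.5.

-612.5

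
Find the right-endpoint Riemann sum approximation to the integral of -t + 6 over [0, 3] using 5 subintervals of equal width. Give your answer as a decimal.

Δt = (3 − 0)/5 = 0.6.
Right endpoints: 0.6, 1.2, 1.8, 2.4, 3.
f(0.6) = 5.4, f(1.2) = 4.8, f(1.8) = 4.2, f(2.4) = 3.6, f(3) = 3.
Sum = Δt · [f(0.6) + f(1.2) + f(1.8) + f(2.4) + f(3)].
Sum = 12.6.

12.6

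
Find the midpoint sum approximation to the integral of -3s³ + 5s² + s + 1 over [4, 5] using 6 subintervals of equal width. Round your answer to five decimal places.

Δs = (5 − 4)/6 = 1/6.
Midpoints: 49/12, 4.25, 53/12, 55/12, 4.75, 59/12.
f(49/12) = -66701/576, f(4.25) = -134.734375, f(53/12) = -155.515625, f(55/12) = -102659/576, f(4.75) = -202.953125, f(59/12) = -44117/192.
Sum = Δs · [f(49/12) + f(4.25) + f(53/12) + ...].
Sum ≈ -169.50116.

-169.50116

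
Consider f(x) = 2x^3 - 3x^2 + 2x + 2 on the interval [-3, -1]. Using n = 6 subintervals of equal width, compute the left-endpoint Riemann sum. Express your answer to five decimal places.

Δx = (-1 − (-3))/6 = 1/3.
Left endpoints: -3, -8/3, -7/3, -2, -5/3, -4/3.
f(-3) = -85, f(-8/3) = -1690/27, f(-7/3) = -1199/27, f(-2) = -30, f(-5/3) = -511/27, f(-4/3) = -290/27.
Sum = Δx · [f(-3) + f(-8/3) + f(-7/3) + ...].
Sum ≈ -83.88889.

-83.88889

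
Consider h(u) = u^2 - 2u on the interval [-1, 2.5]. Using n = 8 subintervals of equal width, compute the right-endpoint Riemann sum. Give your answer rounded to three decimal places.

Δu = (2.5 − (-1))/8 = 0.4375.
Right endpoints: -0.5625, -0.125, 0.3125, 0.75, 1.1875, 1.625, 2.0625, 2.5.
h(-0.5625) = 1.44140625, h(-0.125) = 0.265625, h(0.3125) = -0.52734375, h(0.75) = -0.9375, h(1.1875) = -0.96484375, h(1.625) = -0.609375, h(2.0625) = 0.12890625, h(2.5) = 1.25.
Sum = Δu · [h(-0.5625) + h(-0.125) + h(0.3125) + ...].
Sum ≈ 0.021.

0.021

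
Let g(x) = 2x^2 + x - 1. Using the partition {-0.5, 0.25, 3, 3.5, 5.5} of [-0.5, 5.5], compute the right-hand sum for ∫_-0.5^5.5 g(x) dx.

198.03125

Subinterval widths: 0.75, 2.75, 0.5, 2.
Right endpoints: 0.25, 3, 3.5, 5.5.
g(0.25) = -0.625, g(3) = 20, g(3.5) = 27, g(5.5) = 65.
Sum = Σ Δx_i · g(x_i).
Sum = 198.03125.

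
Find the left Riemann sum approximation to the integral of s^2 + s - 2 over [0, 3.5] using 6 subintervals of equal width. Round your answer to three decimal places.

9.021

Δs = (3.5 − 0)/6 = 7/12.
Left endpoints: 0, 7/12, 7/6, 1.75, 7/3, 35/12.
f(0) = -2, f(7/12) = -155/144, f(7/6) = 19/36, f(1.75) = 2.8125, f(7/3) = 52/9, f(35/12) = 1357/144.
Sum = Δs · [f(0) + f(7/12) + f(7/6) + ...].
Sum ≈ 9.021.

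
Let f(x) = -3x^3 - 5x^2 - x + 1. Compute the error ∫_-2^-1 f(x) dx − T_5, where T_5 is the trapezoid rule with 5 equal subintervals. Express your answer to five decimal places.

-0.05667

Exact integral: ∫_-2^-1 f(x) dx ≈ 2.0833333.
T_5 = 2.14.
Error ≈ 2.0833333 − 2.14 ≈ -0.05667.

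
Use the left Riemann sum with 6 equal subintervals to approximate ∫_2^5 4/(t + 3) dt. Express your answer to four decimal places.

Δt = (5 − 2)/6 = 0.5.
Left endpoints: 2, 2.5, 3, 3.5, 4, 4.5.
f(2) = 0.8, f(2.5) = 8/11, f(3) = 2/3, f(3.5) = 8/13, f(4) = 4/7, f(4.5) = 8/15.
Sum = Δt · [f(2) + f(2.5) + f(3) + ...].
Sum ≈ 1.9570.

1.9570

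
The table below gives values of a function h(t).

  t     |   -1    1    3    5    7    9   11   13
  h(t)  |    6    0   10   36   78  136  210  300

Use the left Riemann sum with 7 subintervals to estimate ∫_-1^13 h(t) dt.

Δt = 2.
Sum = 2·[6 + 0 + 10 + 36 + 78 + 136 + 210] = 952.

952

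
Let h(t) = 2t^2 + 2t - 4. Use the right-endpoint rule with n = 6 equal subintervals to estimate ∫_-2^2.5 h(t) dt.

5.90625

Δt = (2.5 − (-2))/6 = 0.75.
Right endpoints: -1.25, -0.5, 0.25, 1, 1.75, 2.5.
h(-1.25) = -3.375, h(-0.5) = -4.5, h(0.25) = -3.375, h(1) = 0, h(1.75) = 5.625, h(2.5) = 13.5.
Sum = Δt · [h(-1.25) + h(-0.5) + h(0.25) + ...].
Sum = 5.90625.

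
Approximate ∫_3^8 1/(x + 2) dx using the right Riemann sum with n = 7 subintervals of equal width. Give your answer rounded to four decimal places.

0.6587

Δx = (8 − 3)/7 = 5/7.
Right endpoints: 26/7, 31/7, 36/7, 41/7, 46/7, 51/7, 8.
f(26/7) = 0.175, f(31/7) = 7/45, f(36/7) = 0.14, f(41/7) = 7/55, f(46/7) = 7/60, f(51/7) = 7/65, f(8) = 0.1.
Sum = Δx · [f(26/7) + f(31/7) + f(36/7) + ...].
Sum ≈ 0.6587.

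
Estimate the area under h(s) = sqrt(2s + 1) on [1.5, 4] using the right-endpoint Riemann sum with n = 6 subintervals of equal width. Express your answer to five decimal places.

Δs = (4 − 1.5)/6 = 5/12.
Right endpoints: 23/12, 7/3, 2.75, 19/6, 43/12, 4.
h(23/12) ≈ 2.19848, h(7/3) ≈ 2.38048, h(2.75) ≈ 2.54951, h(19/6) ≈ 2.70801, h(43/12) ≈ 2.85774, h(4) ≈ 3.00000.
Sum = Δs · [h(23/12) + h(7/3) + h(2.75) + ...].
Sum ≈ 6.53926.

6.53926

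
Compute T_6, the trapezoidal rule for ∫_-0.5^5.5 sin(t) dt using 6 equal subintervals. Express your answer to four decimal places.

Δt = (5.5 − (-0.5))/6 = 1.
f(-0.5) ≈ -0.4794, f(0.5) ≈ 0.4794, f(1.5) ≈ 0.9975, f(2.5) ≈ 0.5985, f(3.5) ≈ -0.3508, f(4.5) ≈ -0.9775, f(5.5) ≈ -0.7055.
T_6 = (Δt/2)·[f(t_0) + 2f(t_1) + ... + 2f(t_{5}) + f(t_6)].
Sum ≈ 0.1546.

0.1546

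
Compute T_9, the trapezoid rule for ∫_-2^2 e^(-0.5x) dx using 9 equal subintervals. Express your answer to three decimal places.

4.720

Δx = (2 − (-2))/9 = 4/9.
f(-2) ≈ 2.718, f(-14/9) ≈ 2.177, f(-10/9) ≈ 1.743, f(-2/3) ≈ 1.396, f(-2/9) ≈ 1.118, f(2/9) ≈ 0.895, f(2/3) ≈ 0.717, f(10/9) ≈ 0.574, f(14/9) ≈ 0.459, f(2) ≈ 0.368.
T_9 = (Δx/2)·[f(x_0) + 2f(x_1) + ... + 2f(x_{8}) + f(x_9)].
Sum ≈ 4.720.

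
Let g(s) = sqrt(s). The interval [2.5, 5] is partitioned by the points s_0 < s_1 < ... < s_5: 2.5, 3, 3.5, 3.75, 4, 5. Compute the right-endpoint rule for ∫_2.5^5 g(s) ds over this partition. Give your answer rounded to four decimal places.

5.0216

Subinterval widths: 0.5, 0.5, 0.25, 0.25, 1.
Right endpoints: 3, 3.5, 3.75, 4, 5.
g(3) ≈ 1.7321, g(3.5) ≈ 1.8708, g(3.75) ≈ 1.9365, g(4) ≈ 2.0000, g(5) ≈ 2.2361.
Sum = Σ Δs_i · g(s_i).
Sum ≈ 5.0216.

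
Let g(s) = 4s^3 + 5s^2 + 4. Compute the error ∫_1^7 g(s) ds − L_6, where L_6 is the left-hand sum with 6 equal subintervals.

751

Exact integral: ∫_1^7 g(s) ds = 2994.
L_6 = 2243.
Error = 2994 − 2243 = 751.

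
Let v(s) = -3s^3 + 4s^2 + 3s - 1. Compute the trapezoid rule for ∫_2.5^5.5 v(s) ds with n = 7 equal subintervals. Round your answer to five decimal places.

Δs = (5.5 − 2.5)/7 = 3/7.
v(2.5) = -15.375, v(41/14) = -91263/2744, v(47/14) = -162873/2744, v(53/14) = -260907/2744, v(59/14) = -389253/2744, v(65/14) = -551799/2744, v(71/14) = -752433/2744, v(5.5) = -362.625.
T_7 = (Δs/2)·[v(s_0) + 2v(s_1) + ... + 2v(s_{6}) + v(s_7)].
Sum ≈ -425.93878.

-425.93878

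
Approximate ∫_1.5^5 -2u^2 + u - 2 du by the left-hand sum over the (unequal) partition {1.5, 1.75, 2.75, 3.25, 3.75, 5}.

-57.71875

Subinterval widths: 0.25, 1, 0.5, 0.5, 1.25.
Left endpoints: 1.5, 1.75, 2.75, 3.25, 3.75.
f(1.5) = -5, f(1.75) = -6.375, f(2.75) = -14.375, f(3.25) = -19.875, f(3.75) = -26.375.
Sum = Σ Δu_i · f(u_i).
Sum = -57.71875.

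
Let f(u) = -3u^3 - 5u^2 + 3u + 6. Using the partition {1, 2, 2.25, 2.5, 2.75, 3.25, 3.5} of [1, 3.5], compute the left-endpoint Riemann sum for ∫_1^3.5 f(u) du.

Subinterval widths: 1, 0.25, 0.25, 0.25, 0.5, 0.25.
Left endpoints: 1, 2, 2.25, 2.5, 2.75, 3.25.
f(1) = 1, f(2) = -32, f(2.25) = -46.734375, f(2.5) = -64.625, f(2.75) = -85.953125, f(3.25) = -140.046875.
Sum = Σ Δu_i · f(u_i).
Sum = -112.828125.

-112.828125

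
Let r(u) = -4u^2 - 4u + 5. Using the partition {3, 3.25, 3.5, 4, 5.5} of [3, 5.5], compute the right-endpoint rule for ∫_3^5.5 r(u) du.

-271.5625

Subinterval widths: 0.25, 0.25, 0.5, 1.5.
Right endpoints: 3.25, 3.5, 4, 5.5.
r(3.25) = -50.25, r(3.5) = -58, r(4) = -75, r(5.5) = -138.
Sum = Σ Δu_i · r(u_i).
Sum = -271.5625.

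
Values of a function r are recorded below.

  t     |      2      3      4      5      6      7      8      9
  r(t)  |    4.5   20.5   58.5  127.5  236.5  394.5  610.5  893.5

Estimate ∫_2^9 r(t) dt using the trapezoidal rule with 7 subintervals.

Δt = 1.
T_7 = (1/2)·[4.5 + 2·20.5 + 2·58.5 + 2·127.5 + 2·236.5 + 2·394.5 + 2·610.5 + 893.5] = 1897.

1897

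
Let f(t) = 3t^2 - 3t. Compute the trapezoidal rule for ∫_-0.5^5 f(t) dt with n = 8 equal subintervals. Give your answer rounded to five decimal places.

89.29980

Δt = (5 − (-0.5))/8 = 0.6875.
f(-0.5) = 2.25, f(0.1875) = -0.45703125, f(0.875) = -0.328125, f(1.5625) = 2.63671875, f(2.25) = 8.4375, f(2.9375) = 17.07421875, f(3.625) = 28.546875, f(4.3125) = 42.85546875, f(5) = 60.
T_8 = (Δt/2)·[f(t_0) + 2f(t_1) + ... + 2f(t_{7}) + f(t_8)].
Sum ≈ 89.29980.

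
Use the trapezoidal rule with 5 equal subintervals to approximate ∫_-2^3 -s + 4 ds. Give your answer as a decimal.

Δs = (3 − (-2))/5 = 1.
f(-2) = 6, f(-1) = 5, f(0) = 4, f(1) = 3, f(2) = 2, f(3) = 1.
T_5 = (Δs/2)·[f(s_0) + 2f(s_1) + ... + 2f(s_{4}) + f(s_5)].
Sum = 17.5.

17.5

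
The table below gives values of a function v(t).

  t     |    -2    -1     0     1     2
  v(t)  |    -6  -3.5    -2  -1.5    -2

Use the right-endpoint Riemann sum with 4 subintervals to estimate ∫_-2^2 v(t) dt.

Δt = 1.
Sum = 1·[(-3.5) + (-2) + (-1.5) + (-2)] = -9.

-9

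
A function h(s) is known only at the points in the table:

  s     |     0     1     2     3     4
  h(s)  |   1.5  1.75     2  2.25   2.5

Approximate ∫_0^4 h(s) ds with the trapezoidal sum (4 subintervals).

8

Δs = 1.
T_4 = (1/2)·[1.5 + 2·1.75 + 2·2 + 2·2.25 + 2.5] = 8.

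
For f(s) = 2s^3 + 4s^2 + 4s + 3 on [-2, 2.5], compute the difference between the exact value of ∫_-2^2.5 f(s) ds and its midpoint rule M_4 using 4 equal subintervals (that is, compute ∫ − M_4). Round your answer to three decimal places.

2.610

Exact integral: ∫_-2^2.5 f(s) ds = 61.03125.
M_4 ≈ 58.42090.
Error ≈ 61.03125 − 58.42090 ≈ 2.610.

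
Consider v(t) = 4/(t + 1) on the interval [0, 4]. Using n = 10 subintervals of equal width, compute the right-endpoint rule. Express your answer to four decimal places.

5.8482

Δt = (4 − 0)/10 = 0.4.
Right endpoints: 0.4, 0.8, 1.2, 1.6, 2, 2.4, 2.8, 3.2, 3.6, 4.
v(0.4) = 20/7, v(0.8) = 20/9, v(1.2) = 20/11, v(1.6) = 20/13, v(2) = 4/3, v(2.4) = 20/17, v(2.8) = 20/19, v(3.2) = 20/21, v(3.6) = 20/23, v(4) = 0.8.
Sum = Δt · [v(0.4) + v(0.8) + v(1.2) + ...].
Sum ≈ 5.8482.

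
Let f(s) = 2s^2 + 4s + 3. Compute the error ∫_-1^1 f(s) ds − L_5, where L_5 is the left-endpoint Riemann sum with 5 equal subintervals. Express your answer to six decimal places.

Exact integral: ∫_-1^1 f(s) ds ≈ 7.33333333.
L_5 = 5.84.
Error ≈ 7.33333333 − 5.84 ≈ 1.493333.

1.493333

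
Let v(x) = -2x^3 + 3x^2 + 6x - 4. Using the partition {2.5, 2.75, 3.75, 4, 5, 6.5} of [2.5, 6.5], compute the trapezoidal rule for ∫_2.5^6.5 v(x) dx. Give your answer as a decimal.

-546.5546875

Subinterval widths: 0.25, 1, 0.25, 1, 1.5.
v(2.5) = -1.5, v(2.75) = -6.40625, v(3.75) = -44.78125, v(4) = -60, v(5) = -149, v(6.5) = -387.5.
On each subinterval the trapezoid contributes (Δx_i/2)·[v(x_{i-1}) + v(x_i)].
Sum = -546.5546875.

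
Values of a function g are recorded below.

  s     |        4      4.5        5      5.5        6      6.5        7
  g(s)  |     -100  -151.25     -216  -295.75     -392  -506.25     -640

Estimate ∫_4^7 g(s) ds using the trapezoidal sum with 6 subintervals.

-965.625

Δs = 0.5.
T_6 = (0.5/2)·[(-100) + 2·(-151.25) + 2·(-216) + 2·(-295.75) + 2·(-392) + 2·(-506.25) + (-640)] = -965.625.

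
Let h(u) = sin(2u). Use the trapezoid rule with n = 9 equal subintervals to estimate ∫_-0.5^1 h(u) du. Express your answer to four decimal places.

0.4738

Δu = (1 − (-0.5))/9 = 1/6.
h(-0.5) ≈ -0.8415, h(-1/3) ≈ -0.6184, h(-1/6) ≈ -0.3272, h(0) ≈ 0.0000, h(1/6) ≈ 0.3272, h(1/3) ≈ 0.6184, h(0.5) ≈ 0.8415, h(2/3) ≈ 0.9719, h(5/6) ≈ 0.9954, h(1) ≈ 0.9093.
T_9 = (Δu/2)·[h(u_0) + 2h(u_1) + ... + 2h(u_{8}) + h(u_9)].
Sum ≈ 0.4738.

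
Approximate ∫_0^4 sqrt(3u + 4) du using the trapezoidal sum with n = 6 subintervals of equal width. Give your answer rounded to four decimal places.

12.4306

Δu = (4 − 0)/6 = 2/3.
f(0) ≈ 2.0000, f(2/3) ≈ 2.4495, f(4/3) ≈ 2.8284, f(2) ≈ 3.1623, f(8/3) ≈ 3.4641, f(10/3) ≈ 3.7417, f(4) ≈ 4.0000.
T_6 = (Δu/2)·[f(u_0) + 2f(u_1) + ... + 2f(u_{5}) + f(u_6)].
Sum ≈ 12.4306.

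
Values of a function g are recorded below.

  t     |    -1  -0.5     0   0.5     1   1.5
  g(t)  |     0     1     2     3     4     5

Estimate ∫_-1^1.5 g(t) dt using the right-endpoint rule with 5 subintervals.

Δt = 0.5.
Sum = 0.5·[1 + 2 + 3 + 4 + 5] = 7.5.

7.5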